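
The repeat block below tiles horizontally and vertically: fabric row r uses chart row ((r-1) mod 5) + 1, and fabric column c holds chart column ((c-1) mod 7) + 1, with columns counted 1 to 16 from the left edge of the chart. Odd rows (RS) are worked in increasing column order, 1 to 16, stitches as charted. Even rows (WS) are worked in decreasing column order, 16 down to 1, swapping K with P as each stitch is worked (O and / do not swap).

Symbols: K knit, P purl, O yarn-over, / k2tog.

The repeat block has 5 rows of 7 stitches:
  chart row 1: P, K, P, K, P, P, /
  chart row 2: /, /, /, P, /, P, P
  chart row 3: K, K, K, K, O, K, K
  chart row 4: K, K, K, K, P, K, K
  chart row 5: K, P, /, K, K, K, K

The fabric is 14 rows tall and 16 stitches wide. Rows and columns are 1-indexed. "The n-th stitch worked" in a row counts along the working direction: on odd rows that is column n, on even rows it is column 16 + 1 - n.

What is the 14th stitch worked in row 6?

For row 6: chart row = ((6-1) mod 5) + 1 = 1; this is a WS (even) row.
Chart row 1 tiled across columns 1-16: P K P K P P / P K P K P P / P K
WS: work from column 16 back to column 1 (reverse the tiled row), swapping K<->P (O and / unchanged).
Row 6 as worked: P K / K K P K P K / K K P K P K
The 14th stitch worked is K.

Stitch:
K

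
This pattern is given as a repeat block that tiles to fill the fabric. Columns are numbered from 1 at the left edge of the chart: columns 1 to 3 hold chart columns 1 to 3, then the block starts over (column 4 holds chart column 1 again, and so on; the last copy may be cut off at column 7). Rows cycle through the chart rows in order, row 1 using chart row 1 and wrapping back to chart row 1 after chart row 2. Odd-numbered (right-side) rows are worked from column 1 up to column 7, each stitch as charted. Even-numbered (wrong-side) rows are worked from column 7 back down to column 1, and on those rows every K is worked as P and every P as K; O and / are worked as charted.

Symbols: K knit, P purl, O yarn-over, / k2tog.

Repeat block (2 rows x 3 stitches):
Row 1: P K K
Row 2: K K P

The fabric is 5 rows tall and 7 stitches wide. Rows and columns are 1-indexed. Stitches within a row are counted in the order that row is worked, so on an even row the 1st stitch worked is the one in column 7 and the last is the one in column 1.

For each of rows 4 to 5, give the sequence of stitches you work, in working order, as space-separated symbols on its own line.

Rows as worked:
P K P P K P P
P K K P K K P

Derivation:
Row 4: chart row 2, WS - tiled (columns 1-7): K K P K K P K; work from column 7 back to 1 with K<->P swapped.
Row 5: chart row 1, RS - tile across columns 1-7 and work as-is.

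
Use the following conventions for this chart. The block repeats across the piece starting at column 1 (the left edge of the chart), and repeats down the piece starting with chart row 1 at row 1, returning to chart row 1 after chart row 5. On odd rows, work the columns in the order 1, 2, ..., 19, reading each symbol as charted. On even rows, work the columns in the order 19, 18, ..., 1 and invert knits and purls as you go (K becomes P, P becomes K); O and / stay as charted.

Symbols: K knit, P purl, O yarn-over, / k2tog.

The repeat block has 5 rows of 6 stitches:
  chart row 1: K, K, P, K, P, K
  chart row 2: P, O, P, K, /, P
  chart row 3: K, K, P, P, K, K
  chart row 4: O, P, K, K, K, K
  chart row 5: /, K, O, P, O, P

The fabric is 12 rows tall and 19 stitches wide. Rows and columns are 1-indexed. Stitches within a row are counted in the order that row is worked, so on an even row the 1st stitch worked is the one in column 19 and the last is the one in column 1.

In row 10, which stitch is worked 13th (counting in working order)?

== STITCH ==
/

Derivation:
Row 10 uses chart row ((10-1) mod 5)+1 = 5. Row 10 is even, so WS.
Chart row 5 tiled across columns 1-19: / K O P O P / K O P O P / K O P O P /
WS row: flip the tiled sequence (start at column 19) and apply K<->P; O and / stay.
Row 10 as worked: / K O K O P / K O K O P / K O K O P /
Counting 13 along the worked row gives /.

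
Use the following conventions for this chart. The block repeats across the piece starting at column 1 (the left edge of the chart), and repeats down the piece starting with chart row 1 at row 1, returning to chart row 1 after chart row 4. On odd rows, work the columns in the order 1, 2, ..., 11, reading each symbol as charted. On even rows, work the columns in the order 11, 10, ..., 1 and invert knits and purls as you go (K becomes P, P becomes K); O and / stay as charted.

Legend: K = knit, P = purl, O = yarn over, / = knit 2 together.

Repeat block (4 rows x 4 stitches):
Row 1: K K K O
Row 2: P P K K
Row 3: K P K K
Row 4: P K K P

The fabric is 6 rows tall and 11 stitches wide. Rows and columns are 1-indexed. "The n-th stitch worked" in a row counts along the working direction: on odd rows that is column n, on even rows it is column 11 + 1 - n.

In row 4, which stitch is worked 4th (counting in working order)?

Row 4 uses chart row ((4-1) mod 4)+1 = 4. Row 4 is even, so WS.
Chart row 4 tiled across columns 1-11: P K K P P K K P P K K
WS: work from column 11 back to column 1 (reverse the tiled row), swapping K<->P (O and / unchanged).
Row 4 as worked: P P K K P P K K P P K
Stitch 4 in working order -> K

Stitch:
K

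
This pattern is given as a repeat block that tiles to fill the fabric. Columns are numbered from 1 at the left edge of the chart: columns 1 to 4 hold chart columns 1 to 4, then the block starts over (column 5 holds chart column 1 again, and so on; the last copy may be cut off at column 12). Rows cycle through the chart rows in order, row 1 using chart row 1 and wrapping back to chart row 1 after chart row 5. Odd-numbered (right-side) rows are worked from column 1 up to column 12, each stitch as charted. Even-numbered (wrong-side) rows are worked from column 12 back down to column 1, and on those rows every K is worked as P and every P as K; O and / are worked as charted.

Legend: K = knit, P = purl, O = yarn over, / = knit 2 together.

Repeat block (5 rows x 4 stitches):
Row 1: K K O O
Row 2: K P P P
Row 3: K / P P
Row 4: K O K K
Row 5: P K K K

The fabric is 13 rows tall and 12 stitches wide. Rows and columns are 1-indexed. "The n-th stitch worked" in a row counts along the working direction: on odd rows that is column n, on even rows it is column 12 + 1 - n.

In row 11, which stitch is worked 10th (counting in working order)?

Stitch:
K

Derivation:
Row 11: (11-1) mod 5 = 0, so use chart row 1. Odd row -> RS.
Chart row 1 tiled across columns 1-12: K K O O K K O O K K O O
RS row: no reversal, no swap; stitch n worked = column n.
The 10th stitch worked is K.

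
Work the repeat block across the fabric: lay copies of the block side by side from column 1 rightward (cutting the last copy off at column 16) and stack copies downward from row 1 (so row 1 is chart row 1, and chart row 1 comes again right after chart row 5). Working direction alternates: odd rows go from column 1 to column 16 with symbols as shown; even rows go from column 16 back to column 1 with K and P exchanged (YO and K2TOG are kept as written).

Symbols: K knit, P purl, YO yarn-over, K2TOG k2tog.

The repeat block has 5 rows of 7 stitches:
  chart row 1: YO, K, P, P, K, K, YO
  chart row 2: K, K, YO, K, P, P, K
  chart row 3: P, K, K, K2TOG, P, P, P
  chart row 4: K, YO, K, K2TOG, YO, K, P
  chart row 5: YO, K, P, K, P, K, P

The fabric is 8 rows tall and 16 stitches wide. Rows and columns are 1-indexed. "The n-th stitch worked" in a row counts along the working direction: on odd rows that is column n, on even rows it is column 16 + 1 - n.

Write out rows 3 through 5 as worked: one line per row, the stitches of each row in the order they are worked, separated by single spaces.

Row 3: chart row 3, RS - tile across columns 1-16 and work as-is.
Row 4: chart row 4, WS - tiled (columns 1-16): K YO K K2TOG YO K P K YO K K2TOG YO K P K YO; work from column 16 back to 1 with K<->P swapped.
Row 5: chart row 5, RS - tile across columns 1-16 and work as-is.

Rows as worked:
P K K K2TOG P P P P K K K2TOG P P P P K
YO P K P YO K2TOG P YO P K P YO K2TOG P YO P
YO K P K P K P YO K P K P K P YO K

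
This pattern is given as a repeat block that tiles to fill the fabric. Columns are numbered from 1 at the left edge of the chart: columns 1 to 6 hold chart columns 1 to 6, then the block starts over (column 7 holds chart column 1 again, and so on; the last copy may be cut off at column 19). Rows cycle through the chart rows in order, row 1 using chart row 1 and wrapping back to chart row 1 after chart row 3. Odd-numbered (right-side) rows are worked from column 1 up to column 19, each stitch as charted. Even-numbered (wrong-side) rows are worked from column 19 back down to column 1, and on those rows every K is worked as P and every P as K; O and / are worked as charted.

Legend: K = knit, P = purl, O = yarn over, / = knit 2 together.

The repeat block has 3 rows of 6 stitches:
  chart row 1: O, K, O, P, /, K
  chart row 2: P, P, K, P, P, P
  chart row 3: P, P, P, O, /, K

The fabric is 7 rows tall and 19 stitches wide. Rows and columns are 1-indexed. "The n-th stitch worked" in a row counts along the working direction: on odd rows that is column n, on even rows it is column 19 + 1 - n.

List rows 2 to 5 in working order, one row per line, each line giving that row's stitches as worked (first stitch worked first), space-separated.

Row 2: chart row 2, WS - tiled (columns 1-19): P P K P P P P P K P P P P P K P P P P; work from column 19 back to 1 with K<->P swapped.
Row 3: chart row 3, RS - tile across columns 1-19 and work as-is.
Row 4: chart row 1, WS - tiled (columns 1-19): O K O P / K O K O P / K O K O P / K O; work from column 19 back to 1 with K<->P swapped.
Row 5: chart row 2, RS - tile across columns 1-19 and work as-is.

== ROWS AS WORKED ==
K K K K P K K K K K P K K K K K P K K
P P P O / K P P P O / K P P P O / K P
O P / K O P O P / K O P O P / K O P O
P P K P P P P P K P P P P P K P P P P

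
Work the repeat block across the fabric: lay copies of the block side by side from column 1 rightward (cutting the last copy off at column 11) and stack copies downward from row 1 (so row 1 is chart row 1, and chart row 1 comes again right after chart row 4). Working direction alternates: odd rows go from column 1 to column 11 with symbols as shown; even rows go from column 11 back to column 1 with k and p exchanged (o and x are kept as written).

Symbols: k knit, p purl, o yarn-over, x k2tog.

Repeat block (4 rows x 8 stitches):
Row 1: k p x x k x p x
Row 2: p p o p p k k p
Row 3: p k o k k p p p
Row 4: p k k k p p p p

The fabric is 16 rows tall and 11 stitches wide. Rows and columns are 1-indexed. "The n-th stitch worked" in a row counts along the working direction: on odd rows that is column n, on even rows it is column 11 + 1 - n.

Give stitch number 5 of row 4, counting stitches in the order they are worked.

== STITCH ==
k

Derivation:
Row 4 uses chart row ((4-1) mod 4)+1 = 4. Row 4 is even, so WS.
Chart row 4 tiled across columns 1-11: p k k k p p p p p k k
WS: work from column 11 back to column 1 (reverse the tiled row), swapping k<->p (o and x unchanged).
Row 4 as worked: p p k k k k k p p p k
Counting 5 along the worked row gives k.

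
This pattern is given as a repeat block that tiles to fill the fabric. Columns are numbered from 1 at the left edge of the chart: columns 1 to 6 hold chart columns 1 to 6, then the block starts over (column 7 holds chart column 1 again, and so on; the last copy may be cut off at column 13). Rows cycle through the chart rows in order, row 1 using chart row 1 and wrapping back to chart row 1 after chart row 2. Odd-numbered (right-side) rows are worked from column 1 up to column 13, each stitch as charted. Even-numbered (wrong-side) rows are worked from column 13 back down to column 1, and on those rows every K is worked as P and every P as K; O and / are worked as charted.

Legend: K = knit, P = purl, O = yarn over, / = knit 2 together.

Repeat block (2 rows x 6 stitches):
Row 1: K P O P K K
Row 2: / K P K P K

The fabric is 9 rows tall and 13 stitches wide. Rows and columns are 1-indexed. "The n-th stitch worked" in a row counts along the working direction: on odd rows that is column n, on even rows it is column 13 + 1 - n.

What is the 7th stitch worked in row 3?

Result:
K

Derivation:
Row 3 uses chart row ((3-1) mod 2)+1 = 1. Row 3 is odd, so RS.
Chart row 1 tiled across columns 1-13: K P O P K K K P O P K K K
RS: work column 1 to column 13, symbols as charted — the tiled row is the row as worked.
The 7th stitch worked is K.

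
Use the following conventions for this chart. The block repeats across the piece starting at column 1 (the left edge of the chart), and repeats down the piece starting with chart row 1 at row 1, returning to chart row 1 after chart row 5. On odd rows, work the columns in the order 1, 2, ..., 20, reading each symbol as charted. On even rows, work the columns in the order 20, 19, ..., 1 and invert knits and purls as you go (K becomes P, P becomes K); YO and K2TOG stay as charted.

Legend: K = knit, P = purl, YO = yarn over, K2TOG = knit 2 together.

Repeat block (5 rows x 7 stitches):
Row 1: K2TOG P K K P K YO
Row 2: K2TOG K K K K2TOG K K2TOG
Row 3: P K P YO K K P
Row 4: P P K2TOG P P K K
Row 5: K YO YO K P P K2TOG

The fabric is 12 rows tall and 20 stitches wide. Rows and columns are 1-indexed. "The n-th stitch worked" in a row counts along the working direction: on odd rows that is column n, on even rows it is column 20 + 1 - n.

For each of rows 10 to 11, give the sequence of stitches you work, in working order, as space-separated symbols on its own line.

Result:
K K P YO YO P K2TOG K K P YO YO P K2TOG K K P YO YO P
K2TOG P K K P K YO K2TOG P K K P K YO K2TOG P K K P K

Derivation:
Row 10: chart row 5, WS - tiled (columns 1-20): K YO YO K P P K2TOG K YO YO K P P K2TOG K YO YO K P P; work from column 20 back to 1 with K<->P swapped.
Row 11: chart row 1, RS - tile across columns 1-20 and work as-is.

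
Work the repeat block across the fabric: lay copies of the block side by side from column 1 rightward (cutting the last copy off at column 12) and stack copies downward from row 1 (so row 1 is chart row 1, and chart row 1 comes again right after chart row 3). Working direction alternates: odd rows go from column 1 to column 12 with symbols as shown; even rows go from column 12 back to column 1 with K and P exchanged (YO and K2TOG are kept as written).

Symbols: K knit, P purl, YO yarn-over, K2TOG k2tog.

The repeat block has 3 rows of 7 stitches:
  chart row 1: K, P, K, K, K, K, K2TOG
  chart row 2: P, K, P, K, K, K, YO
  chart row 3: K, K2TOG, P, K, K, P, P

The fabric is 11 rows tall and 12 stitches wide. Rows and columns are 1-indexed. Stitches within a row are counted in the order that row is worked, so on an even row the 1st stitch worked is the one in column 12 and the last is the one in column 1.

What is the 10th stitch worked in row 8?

== STITCH ==
K

Derivation:
Row 8 uses chart row ((8-1) mod 3)+1 = 2. Row 8 is even, so WS.
Chart row 2 tiled across columns 1-12: P K P K K K YO P K P K K
WS: work from column 12 back to column 1 (reverse the tiled row), swapping K<->P (YO and K2TOG unchanged).
Row 8 as worked: P P K P K YO P P P K P K
Stitch 10 in working order -> K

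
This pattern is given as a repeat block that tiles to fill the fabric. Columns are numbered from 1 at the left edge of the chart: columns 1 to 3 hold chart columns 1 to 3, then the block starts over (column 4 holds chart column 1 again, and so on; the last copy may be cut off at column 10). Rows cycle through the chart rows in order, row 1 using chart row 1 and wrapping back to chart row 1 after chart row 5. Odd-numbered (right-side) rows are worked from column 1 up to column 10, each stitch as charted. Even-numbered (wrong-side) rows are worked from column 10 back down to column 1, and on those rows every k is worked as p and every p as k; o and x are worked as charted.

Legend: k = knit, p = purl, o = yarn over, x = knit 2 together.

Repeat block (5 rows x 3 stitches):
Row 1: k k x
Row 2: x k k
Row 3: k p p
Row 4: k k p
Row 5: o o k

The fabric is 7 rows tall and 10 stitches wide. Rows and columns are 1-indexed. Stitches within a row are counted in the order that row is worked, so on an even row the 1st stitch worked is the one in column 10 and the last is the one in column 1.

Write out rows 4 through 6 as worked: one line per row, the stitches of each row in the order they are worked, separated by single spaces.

Row 4: chart row 4, WS - tiled (columns 1-10): k k p k k p k k p k; work from column 10 back to 1 with k<->p swapped.
Row 5: chart row 5, RS - tile across columns 1-10 and work as-is.
Row 6: chart row 1, WS - tiled (columns 1-10): k k x k k x k k x k; work from column 10 back to 1 with k<->p swapped.

Result:
p k p p k p p k p p
o o k o o k o o k o
p x p p x p p x p p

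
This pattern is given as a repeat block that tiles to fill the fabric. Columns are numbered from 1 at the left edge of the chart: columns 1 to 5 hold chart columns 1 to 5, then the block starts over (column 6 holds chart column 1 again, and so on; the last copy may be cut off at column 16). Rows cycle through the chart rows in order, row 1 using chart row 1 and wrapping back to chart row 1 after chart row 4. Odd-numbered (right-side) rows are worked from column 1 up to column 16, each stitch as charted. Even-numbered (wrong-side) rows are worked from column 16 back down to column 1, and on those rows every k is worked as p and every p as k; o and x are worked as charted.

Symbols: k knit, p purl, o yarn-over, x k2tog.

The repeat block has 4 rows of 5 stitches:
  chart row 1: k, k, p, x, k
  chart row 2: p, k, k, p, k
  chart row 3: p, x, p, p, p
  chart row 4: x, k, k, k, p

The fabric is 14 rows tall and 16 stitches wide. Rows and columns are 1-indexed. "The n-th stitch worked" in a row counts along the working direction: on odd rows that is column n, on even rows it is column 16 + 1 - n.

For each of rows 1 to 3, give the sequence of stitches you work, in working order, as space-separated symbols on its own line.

Row 1: chart row 1, RS - tile across columns 1-16 and work as-is.
Row 2: chart row 2, WS - tiled (columns 1-16): p k k p k p k k p k p k k p k p; work from column 16 back to 1 with k<->p swapped.
Row 3: chart row 3, RS - tile across columns 1-16 and work as-is.

Rows as worked:
k k p x k k k p x k k k p x k k
k p k p p k p k p p k p k p p k
p x p p p p x p p p p x p p p p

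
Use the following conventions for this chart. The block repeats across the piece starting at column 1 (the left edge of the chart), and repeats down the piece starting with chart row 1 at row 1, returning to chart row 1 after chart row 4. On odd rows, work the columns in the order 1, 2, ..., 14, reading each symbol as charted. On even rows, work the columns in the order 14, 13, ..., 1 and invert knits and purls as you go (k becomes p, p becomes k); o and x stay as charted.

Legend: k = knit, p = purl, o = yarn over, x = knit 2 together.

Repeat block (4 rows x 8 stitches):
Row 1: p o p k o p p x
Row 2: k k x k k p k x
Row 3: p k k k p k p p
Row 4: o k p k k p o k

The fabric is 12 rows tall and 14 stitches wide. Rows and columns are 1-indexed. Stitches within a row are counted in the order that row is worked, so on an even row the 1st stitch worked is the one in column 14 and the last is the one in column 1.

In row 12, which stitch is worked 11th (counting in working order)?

Stitch:
p

Derivation:
For row 12: chart row = ((12-1) mod 4) + 1 = 4; this is a WS (even) row.
Chart row 4 tiled across columns 1-14: o k p k k p o k o k p k k p
Wrong side: read the tiled row from column 14 down to 1 and exchange k with p (leave o, x).
Row 12 as worked: k p p k p o p o k p p k p o
Stitch 11 in working order -> p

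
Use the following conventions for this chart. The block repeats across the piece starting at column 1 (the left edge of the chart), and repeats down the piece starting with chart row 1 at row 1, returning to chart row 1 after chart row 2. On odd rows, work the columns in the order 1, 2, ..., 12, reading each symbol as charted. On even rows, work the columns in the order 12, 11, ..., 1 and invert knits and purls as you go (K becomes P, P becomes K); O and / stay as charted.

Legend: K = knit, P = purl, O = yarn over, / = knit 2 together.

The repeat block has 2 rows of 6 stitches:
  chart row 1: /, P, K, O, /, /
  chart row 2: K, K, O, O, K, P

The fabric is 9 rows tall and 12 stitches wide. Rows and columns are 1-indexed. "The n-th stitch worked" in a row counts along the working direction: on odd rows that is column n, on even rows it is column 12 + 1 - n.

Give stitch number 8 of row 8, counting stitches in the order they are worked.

Result:
P

Derivation:
Row 8 uses chart row ((8-1) mod 2)+1 = 2. Row 8 is even, so WS.
Chart row 2 tiled across columns 1-12: K K O O K P K K O O K P
Wrong side: read the tiled row from column 12 down to 1 and exchange K with P (leave O, /).
Row 8 as worked: K P O O P P K P O O P P
Counting 8 along the worked row gives P.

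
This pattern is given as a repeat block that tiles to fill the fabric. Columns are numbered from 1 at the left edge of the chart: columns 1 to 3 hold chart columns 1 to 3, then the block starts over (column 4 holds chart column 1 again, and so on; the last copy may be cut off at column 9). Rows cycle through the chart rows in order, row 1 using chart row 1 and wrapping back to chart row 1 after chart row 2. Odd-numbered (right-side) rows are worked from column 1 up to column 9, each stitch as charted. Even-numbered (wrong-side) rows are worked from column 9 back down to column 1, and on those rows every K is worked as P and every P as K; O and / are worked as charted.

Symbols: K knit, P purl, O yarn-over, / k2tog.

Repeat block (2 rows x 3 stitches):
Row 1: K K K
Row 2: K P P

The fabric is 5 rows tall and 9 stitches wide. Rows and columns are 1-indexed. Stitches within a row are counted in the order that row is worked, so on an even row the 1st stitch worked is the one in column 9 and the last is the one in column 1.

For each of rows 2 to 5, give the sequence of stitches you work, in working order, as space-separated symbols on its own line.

Rows as worked:
K K P K K P K K P
K K K K K K K K K
K K P K K P K K P
K K K K K K K K K

Derivation:
Row 2: chart row 2, WS - tiled (columns 1-9): K P P K P P K P P; work from column 9 back to 1 with K<->P swapped.
Row 3: chart row 1, RS - tile across columns 1-9 and work as-is.
Row 4: chart row 2, WS - tiled (columns 1-9): K P P K P P K P P; work from column 9 back to 1 with K<->P swapped.
Row 5: chart row 1, RS - tile across columns 1-9 and work as-is.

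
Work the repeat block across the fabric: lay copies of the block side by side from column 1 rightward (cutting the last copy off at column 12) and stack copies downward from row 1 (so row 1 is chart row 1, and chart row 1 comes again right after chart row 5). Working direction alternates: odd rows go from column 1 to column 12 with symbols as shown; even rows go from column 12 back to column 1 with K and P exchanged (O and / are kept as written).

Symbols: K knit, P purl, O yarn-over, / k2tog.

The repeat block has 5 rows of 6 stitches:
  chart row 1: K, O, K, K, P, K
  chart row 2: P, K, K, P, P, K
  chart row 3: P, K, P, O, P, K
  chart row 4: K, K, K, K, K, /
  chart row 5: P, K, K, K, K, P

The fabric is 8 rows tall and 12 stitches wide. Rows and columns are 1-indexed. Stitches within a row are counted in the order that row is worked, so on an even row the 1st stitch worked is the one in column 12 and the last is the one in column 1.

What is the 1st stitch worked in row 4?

Result:
/

Derivation:
For row 4: chart row = ((4-1) mod 5) + 1 = 4; this is a WS (even) row.
Chart row 4 tiled across columns 1-12: K K K K K / K K K K K /
WS row: flip the tiled sequence (start at column 12) and apply K<->P; O and / stay.
Row 4 as worked: / P P P P P / P P P P P
Counting 1 along the worked row gives /.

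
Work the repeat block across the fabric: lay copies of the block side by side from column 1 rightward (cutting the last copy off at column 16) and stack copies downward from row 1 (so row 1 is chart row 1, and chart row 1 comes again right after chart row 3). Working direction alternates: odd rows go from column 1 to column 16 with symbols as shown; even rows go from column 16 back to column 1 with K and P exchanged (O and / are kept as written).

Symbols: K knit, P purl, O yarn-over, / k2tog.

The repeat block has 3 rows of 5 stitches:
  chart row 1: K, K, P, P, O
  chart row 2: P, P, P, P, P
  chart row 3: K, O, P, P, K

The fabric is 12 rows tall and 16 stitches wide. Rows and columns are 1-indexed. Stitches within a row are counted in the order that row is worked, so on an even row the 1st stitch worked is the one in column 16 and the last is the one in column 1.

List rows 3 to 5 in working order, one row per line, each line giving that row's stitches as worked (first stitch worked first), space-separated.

Row 3: chart row 3, RS - tile across columns 1-16 and work as-is.
Row 4: chart row 1, WS - tiled (columns 1-16): K K P P O K K P P O K K P P O K; work from column 16 back to 1 with K<->P swapped.
Row 5: chart row 2, RS - tile across columns 1-16 and work as-is.

Result:
K O P P K K O P P K K O P P K K
P O K K P P O K K P P O K K P P
P P P P P P P P P P P P P P P P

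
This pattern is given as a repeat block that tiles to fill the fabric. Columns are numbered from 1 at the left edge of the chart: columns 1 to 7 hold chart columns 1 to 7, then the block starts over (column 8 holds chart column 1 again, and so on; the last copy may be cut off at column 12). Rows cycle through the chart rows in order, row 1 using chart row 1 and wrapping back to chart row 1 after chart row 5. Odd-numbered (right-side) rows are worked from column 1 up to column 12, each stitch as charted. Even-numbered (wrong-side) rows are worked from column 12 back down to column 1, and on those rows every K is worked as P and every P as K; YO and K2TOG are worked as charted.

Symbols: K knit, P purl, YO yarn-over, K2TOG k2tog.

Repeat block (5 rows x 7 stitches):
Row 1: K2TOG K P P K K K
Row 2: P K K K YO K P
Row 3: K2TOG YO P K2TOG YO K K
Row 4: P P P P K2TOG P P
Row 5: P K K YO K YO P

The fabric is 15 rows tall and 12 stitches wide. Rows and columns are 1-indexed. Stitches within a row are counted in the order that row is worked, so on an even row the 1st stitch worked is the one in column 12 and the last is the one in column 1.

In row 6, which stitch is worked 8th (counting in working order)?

Row 6 uses chart row ((6-1) mod 5)+1 = 1. Row 6 is even, so WS.
Chart row 1 tiled across columns 1-12: K2TOG K P P K K K K2TOG K P P K
Wrong side: read the tiled row from column 12 down to 1 and exchange K with P (leave YO, K2TOG).
Row 6 as worked: P K K P K2TOG P P P K K P K2TOG
Counting 8 along the worked row gives P.

Result:
P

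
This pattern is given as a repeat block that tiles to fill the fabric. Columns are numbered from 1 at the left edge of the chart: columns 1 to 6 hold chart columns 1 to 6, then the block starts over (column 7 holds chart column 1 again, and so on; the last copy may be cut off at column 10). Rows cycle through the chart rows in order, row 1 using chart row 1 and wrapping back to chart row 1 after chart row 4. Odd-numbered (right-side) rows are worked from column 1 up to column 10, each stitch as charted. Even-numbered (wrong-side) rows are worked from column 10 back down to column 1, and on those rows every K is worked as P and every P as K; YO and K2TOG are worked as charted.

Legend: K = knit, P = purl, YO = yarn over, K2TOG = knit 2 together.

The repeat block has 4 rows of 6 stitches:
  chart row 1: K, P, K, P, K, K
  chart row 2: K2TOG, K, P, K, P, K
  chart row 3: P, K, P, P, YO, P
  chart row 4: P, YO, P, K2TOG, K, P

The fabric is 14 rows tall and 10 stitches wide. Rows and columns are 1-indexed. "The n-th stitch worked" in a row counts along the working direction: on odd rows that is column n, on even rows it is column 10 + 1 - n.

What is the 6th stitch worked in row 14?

Row 14: (14-1) mod 4 = 1, so use chart row 2. Even row -> WS.
Chart row 2 tiled across columns 1-10: K2TOG K P K P K K2TOG K P K
WS row: flip the tiled sequence (start at column 10) and apply K<->P; YO and K2TOG stay.
Row 14 as worked: P K P K2TOG P K P K P K2TOG
The 6th stitch worked is K.

Stitch:
K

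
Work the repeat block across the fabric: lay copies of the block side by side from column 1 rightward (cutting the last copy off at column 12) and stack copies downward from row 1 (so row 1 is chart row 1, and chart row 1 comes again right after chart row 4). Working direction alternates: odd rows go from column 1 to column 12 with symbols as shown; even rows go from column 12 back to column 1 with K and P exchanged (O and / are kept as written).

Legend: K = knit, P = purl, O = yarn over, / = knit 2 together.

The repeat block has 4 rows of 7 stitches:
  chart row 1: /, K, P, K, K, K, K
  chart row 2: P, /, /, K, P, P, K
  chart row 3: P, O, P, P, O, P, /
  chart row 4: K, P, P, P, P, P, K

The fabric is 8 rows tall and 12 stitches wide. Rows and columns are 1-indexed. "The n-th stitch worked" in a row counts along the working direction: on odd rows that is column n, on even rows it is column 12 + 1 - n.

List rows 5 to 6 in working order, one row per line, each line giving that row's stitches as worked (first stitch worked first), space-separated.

== ROWS AS WORKED ==
/ K P K K K K / K P K K
K P / / K P K K P / / K

Derivation:
Row 5: chart row 1, RS - tile across columns 1-12 and work as-is.
Row 6: chart row 2, WS - tiled (columns 1-12): P / / K P P K P / / K P; work from column 12 back to 1 with K<->P swapped.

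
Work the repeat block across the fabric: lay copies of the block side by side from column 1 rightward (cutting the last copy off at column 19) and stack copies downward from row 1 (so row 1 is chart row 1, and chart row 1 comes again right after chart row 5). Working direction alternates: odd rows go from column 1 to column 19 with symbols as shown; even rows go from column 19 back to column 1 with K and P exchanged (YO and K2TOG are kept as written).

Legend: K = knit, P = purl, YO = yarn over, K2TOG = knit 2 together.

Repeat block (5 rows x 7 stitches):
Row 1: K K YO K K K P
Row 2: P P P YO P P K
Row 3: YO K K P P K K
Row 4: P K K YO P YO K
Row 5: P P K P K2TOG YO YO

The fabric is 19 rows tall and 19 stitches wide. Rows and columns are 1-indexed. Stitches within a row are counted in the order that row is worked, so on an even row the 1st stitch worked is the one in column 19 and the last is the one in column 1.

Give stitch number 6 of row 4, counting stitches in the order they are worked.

Stitch:
P

Derivation:
Row 4 uses chart row ((4-1) mod 5)+1 = 4. Row 4 is even, so WS.
Chart row 4 tiled across columns 1-19: P K K YO P YO K P K K YO P YO K P K K YO P
Wrong side: read the tiled row from column 19 down to 1 and exchange K with P (leave YO, K2TOG).
Row 4 as worked: K YO P P K P YO K YO P P K P YO K YO P P K
Counting 6 along the worked row gives P.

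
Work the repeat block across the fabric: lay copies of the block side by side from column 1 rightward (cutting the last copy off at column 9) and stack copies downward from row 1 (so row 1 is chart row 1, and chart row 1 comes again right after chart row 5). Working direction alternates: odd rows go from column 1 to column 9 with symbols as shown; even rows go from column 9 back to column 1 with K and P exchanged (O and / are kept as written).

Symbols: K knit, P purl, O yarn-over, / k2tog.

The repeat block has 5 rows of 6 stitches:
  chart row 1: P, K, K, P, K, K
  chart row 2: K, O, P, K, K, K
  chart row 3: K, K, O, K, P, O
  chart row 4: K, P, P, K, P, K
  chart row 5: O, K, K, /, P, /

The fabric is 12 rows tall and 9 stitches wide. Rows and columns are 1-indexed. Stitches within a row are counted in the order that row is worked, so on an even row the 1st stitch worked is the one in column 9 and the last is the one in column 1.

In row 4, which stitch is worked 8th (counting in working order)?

Row 4: (4-1) mod 5 = 3, so use chart row 4. Even row -> WS.
Chart row 4 tiled across columns 1-9: K P P K P K K P P
WS row: flip the tiled sequence (start at column 9) and apply K<->P; O and / stay.
Row 4 as worked: K K P P K P K K P
The 8th stitch worked is K.

== STITCH ==
K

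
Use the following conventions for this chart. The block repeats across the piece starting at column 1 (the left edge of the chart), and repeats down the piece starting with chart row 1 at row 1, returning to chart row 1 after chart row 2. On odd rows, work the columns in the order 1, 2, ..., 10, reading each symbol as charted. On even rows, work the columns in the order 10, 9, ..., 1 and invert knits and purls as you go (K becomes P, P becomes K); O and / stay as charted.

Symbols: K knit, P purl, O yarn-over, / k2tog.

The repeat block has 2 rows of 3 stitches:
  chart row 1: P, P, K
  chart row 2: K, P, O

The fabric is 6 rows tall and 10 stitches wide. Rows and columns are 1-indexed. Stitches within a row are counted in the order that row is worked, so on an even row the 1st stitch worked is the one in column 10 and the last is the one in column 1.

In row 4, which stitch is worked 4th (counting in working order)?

Row 4: (4-1) mod 2 = 1, so use chart row 2. Even row -> WS.
Chart row 2 tiled across columns 1-10: K P O K P O K P O K
WS: work from column 10 back to column 1 (reverse the tiled row), swapping K<->P (O and / unchanged).
Row 4 as worked: P O K P O K P O K P
The 4th stitch worked is P.

== STITCH ==
P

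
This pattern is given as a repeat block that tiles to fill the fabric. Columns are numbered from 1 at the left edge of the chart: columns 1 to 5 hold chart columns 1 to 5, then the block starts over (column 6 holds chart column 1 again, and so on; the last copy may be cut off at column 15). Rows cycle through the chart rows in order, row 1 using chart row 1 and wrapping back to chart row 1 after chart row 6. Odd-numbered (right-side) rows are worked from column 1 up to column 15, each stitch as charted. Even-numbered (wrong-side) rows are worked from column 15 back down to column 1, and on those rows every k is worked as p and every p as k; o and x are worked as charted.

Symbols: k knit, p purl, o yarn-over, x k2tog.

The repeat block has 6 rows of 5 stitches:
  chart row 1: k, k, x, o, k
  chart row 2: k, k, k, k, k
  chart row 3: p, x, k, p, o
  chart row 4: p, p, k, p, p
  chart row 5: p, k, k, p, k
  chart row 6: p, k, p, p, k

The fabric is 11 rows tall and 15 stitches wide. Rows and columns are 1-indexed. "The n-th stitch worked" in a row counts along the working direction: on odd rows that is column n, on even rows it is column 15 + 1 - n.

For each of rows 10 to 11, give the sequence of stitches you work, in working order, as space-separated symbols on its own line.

== ROWS AS WORKED ==
k k p k k k k p k k k k p k k
p k k p k p k k p k p k k p k

Derivation:
Row 10: chart row 4, WS - tiled (columns 1-15): p p k p p p p k p p p p k p p; work from column 15 back to 1 with k<->p swapped.
Row 11: chart row 5, RS - tile across columns 1-15 and work as-is.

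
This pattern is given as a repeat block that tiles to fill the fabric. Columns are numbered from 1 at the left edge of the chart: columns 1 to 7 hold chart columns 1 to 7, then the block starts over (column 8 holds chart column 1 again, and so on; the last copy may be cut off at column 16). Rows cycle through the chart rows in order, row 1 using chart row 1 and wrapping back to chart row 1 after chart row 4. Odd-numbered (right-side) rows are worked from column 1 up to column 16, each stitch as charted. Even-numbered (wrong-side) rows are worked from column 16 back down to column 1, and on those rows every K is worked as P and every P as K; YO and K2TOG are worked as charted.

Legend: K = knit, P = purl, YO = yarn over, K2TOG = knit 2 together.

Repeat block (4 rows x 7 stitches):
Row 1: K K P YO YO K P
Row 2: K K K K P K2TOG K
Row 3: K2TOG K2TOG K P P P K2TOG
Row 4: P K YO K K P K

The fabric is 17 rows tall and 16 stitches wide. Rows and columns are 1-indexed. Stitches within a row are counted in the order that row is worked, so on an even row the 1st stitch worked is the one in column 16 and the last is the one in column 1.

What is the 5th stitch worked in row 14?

Row 14 uses chart row ((14-1) mod 4)+1 = 2. Row 14 is even, so WS.
Chart row 2 tiled across columns 1-16: K K K K P K2TOG K K K K K P K2TOG K K K
Wrong side: read the tiled row from column 16 down to 1 and exchange K with P (leave YO, K2TOG).
Row 14 as worked: P P P K2TOG K P P P P P K2TOG K P P P P
Stitch 5 in working order -> K

== STITCH ==
K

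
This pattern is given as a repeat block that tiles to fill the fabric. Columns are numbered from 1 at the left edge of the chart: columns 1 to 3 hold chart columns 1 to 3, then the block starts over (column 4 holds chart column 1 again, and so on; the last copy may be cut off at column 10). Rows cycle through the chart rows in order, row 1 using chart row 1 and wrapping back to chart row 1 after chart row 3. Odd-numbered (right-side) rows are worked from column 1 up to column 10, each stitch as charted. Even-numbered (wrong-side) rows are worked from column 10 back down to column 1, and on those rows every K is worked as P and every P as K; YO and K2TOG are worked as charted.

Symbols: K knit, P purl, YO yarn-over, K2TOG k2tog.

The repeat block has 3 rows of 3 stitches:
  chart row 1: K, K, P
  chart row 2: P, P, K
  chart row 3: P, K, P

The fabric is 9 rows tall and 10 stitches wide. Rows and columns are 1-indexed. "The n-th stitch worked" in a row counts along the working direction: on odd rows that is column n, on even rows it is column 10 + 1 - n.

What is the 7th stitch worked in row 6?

Row 6 uses chart row ((6-1) mod 3)+1 = 3. Row 6 is even, so WS.
Chart row 3 tiled across columns 1-10: P K P P K P P K P P
Wrong side: read the tiled row from column 10 down to 1 and exchange K with P (leave YO, K2TOG).
Row 6 as worked: K K P K K P K K P K
Stitch 7 in working order -> K

Result:
K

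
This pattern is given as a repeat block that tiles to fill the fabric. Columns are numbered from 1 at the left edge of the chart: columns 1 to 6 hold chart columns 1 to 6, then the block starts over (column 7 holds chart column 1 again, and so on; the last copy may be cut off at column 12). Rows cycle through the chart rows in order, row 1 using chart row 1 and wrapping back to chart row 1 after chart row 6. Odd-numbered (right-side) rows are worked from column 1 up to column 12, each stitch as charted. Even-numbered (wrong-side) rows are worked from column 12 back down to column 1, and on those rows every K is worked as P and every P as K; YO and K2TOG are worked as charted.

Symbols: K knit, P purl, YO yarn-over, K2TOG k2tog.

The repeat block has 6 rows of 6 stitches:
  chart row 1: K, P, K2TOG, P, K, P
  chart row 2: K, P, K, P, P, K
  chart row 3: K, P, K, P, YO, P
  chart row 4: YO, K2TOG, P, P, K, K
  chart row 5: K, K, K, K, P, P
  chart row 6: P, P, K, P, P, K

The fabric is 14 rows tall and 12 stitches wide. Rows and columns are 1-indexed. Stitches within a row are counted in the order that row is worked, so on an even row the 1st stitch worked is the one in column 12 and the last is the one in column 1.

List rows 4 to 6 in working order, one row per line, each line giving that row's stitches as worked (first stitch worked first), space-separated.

Result:
P P K K K2TOG YO P P K K K2TOG YO
K K K K P P K K K K P P
P K K P K K P K K P K K

Derivation:
Row 4: chart row 4, WS - tiled (columns 1-12): YO K2TOG P P K K YO K2TOG P P K K; work from column 12 back to 1 with K<->P swapped.
Row 5: chart row 5, RS - tile across columns 1-12 and work as-is.
Row 6: chart row 6, WS - tiled (columns 1-12): P P K P P K P P K P P K; work from column 12 back to 1 with K<->P swapped.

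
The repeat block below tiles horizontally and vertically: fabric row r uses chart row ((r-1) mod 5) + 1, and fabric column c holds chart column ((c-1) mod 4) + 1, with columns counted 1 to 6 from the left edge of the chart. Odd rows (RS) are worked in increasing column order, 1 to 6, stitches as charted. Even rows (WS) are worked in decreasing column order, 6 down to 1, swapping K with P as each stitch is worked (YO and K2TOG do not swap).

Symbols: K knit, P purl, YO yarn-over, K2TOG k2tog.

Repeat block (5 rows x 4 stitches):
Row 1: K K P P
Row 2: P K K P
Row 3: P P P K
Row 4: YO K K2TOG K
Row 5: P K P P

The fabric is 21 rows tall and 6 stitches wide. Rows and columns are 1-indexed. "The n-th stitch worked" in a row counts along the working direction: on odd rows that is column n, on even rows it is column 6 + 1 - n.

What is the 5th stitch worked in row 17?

Row 17 uses chart row ((17-1) mod 5)+1 = 2. Row 17 is odd, so RS.
Chart row 2 tiled across columns 1-6: P K K P P K
RS: work column 1 to column 6, symbols as charted — the tiled row is the row as worked.
Stitch 5 in working order -> P

Result:
P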